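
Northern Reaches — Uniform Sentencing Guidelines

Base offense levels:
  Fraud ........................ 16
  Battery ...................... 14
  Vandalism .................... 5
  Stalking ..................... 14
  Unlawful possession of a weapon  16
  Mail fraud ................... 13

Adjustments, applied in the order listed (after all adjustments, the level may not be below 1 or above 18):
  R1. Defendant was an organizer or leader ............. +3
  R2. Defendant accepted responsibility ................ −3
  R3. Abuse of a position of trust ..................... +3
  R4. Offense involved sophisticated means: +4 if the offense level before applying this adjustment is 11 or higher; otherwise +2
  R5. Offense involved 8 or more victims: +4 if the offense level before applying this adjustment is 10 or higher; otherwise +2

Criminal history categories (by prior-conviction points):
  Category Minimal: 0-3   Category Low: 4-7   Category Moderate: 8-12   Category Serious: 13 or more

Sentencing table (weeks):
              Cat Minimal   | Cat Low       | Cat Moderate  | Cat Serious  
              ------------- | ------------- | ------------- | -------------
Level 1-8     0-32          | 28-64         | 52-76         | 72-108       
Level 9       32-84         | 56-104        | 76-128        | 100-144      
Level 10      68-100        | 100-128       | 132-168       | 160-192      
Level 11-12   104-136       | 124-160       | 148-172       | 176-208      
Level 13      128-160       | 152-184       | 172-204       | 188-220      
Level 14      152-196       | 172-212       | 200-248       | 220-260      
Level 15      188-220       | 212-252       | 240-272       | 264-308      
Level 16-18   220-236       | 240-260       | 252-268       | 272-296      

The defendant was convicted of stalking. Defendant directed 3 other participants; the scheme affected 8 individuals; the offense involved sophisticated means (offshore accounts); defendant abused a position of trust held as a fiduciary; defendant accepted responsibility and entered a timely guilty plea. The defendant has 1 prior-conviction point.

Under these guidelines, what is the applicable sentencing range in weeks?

220-236 weeks

Base offense level for stalking: 14.
R1 applies: 14 + 3 = 17.
R2 applies: 17 − 3 = 14.
R3 applies: 14 + 3 = 17.
R4 applies (level before this adjustment is 17 ≥ 11, so +4): 17 + 4 = 21.
R5 applies (level before this adjustment is 21 ≥ 10, so +4): 21 + 4 = 25.
Level 25 exceeds the maximum of 18; capped at 18.
Final offense level: 18.
Criminal history: 1 prior point → Category Minimal (0-3).
Level 18 falls in the 16-18 band.
Grid: Level 16-18 × Category Minimal = 220-236 weeks.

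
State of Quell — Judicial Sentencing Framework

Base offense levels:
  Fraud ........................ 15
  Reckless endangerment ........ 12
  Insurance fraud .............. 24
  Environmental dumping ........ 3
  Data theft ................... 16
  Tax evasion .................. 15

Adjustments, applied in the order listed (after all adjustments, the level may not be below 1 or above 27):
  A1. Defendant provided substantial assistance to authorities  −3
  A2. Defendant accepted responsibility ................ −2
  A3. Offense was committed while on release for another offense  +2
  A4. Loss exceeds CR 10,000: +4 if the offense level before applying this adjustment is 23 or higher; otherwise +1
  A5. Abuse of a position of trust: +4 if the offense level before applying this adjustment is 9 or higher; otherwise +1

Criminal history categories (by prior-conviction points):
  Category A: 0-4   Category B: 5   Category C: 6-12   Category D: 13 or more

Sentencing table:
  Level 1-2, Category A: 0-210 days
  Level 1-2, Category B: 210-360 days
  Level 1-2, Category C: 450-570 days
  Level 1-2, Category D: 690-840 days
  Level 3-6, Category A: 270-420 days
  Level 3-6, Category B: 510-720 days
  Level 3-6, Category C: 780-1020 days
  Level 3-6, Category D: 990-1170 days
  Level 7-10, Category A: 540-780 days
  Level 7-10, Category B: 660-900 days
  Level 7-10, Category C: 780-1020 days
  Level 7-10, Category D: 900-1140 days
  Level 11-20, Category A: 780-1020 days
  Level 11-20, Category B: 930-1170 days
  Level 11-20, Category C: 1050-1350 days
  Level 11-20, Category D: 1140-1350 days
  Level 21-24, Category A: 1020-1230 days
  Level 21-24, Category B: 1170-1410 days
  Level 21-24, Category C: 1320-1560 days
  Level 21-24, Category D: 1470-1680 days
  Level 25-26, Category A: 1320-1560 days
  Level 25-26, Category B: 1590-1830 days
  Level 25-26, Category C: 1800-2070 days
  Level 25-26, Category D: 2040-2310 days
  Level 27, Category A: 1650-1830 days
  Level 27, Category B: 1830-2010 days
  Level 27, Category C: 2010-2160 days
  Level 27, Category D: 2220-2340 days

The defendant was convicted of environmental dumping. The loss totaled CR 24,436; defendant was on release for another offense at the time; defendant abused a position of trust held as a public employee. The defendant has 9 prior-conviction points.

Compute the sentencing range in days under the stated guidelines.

Base offense level for environmental dumping: 3.
A1 does not apply.
A3 applies: 3 + 2 = 5.
A4 applies (level before this adjustment is 5 < 23, so +1): 5 + 1 = 6.
A5 applies (level before this adjustment is 6 < 9, so +1): 6 + 1 = 7.
Final offense level: 7.
Criminal history: 9 prior points → Category C (6-12).
Level 7 falls in the 7-10 band.
Grid: Level 7-10 × Category C = 780-1020 days.

780-1020 days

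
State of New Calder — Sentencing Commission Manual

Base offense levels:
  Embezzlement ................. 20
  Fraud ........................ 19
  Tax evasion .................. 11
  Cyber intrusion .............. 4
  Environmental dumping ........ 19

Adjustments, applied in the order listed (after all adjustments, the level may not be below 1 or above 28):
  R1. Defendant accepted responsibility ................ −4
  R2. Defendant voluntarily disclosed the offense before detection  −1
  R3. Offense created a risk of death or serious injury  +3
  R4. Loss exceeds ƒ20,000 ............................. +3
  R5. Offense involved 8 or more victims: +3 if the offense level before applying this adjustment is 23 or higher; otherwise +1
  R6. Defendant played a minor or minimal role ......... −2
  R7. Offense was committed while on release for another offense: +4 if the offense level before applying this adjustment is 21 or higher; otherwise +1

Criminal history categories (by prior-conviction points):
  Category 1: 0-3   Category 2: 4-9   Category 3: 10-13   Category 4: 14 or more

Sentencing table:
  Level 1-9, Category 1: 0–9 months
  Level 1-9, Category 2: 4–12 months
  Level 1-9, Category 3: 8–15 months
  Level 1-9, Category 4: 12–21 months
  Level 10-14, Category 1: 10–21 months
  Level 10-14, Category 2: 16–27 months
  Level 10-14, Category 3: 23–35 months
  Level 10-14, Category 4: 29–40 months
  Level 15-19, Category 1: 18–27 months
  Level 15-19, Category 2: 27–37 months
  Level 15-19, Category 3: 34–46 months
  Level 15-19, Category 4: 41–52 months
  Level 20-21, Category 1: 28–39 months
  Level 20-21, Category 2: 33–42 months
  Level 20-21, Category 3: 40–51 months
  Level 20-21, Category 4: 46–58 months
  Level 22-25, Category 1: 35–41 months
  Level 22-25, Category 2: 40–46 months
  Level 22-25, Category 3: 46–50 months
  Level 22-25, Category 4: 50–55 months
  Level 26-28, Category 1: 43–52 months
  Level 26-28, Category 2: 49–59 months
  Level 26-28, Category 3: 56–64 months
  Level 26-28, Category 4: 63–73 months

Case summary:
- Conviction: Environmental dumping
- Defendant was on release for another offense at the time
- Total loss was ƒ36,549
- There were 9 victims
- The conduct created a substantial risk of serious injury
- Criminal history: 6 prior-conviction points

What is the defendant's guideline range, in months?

49-59 months

Base offense level for environmental dumping: 19.
R1 does not apply.
R3 applies: 19 + 3 = 22.
R4 applies: 22 + 3 = 25.
R5 applies (level before this adjustment is 25 ≥ 23, so +3): 25 + 3 = 28.
R7 applies (level before this adjustment is 28 ≥ 21, so +4): 28 + 4 = 32.
Level 32 exceeds the maximum of 28; capped at 28.
Final offense level: 28.
Criminal history: 6 prior points → Category 2 (4-9).
Level 28 falls in the 26-28 band.
Grid: Level 26-28 × Category 2 = 49-59 months.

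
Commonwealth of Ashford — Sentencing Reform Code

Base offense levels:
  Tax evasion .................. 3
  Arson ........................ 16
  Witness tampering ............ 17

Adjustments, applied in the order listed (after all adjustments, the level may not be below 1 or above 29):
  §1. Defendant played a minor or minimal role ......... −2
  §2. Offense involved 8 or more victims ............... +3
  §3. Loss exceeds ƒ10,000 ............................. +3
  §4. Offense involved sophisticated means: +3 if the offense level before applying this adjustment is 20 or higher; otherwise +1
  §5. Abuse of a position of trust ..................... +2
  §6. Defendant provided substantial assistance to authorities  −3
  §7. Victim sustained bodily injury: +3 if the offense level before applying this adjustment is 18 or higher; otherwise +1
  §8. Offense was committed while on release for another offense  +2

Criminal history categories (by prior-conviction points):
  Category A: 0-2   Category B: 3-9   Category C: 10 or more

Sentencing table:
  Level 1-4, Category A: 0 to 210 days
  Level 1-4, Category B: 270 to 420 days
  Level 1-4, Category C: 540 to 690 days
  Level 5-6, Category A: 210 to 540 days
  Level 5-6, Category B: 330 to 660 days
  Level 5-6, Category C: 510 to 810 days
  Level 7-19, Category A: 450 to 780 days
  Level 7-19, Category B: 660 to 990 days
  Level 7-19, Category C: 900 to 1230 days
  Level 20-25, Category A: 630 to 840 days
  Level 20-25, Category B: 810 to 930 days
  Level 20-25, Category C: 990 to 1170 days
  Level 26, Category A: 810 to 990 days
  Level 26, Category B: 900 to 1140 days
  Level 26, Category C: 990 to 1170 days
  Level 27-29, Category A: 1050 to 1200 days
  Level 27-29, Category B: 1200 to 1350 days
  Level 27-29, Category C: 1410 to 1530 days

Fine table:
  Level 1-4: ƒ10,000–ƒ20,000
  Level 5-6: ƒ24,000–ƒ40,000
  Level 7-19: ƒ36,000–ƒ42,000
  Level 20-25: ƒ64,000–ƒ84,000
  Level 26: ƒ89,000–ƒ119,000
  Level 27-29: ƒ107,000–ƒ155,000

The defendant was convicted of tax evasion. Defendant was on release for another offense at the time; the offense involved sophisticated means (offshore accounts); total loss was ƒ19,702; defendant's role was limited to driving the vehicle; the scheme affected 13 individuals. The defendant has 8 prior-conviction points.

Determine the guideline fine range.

ƒ36,000–ƒ42,000

Base offense level for tax evasion: 3.
§1 applies: 3 − 2 = 1.
§2 applies: 1 + 3 = 4.
§3 applies: 4 + 3 = 7.
§4 applies (level before this adjustment is 7 < 20, so +1): 7 + 1 = 8.
§5 does not apply.
§6 does not apply.
§8 applies: 8 + 2 = 10.
Final offense level: 10.
Level 10 falls in the 7-19 band.
Fine table: Level 7-19 → ƒ36,000–ƒ42,000.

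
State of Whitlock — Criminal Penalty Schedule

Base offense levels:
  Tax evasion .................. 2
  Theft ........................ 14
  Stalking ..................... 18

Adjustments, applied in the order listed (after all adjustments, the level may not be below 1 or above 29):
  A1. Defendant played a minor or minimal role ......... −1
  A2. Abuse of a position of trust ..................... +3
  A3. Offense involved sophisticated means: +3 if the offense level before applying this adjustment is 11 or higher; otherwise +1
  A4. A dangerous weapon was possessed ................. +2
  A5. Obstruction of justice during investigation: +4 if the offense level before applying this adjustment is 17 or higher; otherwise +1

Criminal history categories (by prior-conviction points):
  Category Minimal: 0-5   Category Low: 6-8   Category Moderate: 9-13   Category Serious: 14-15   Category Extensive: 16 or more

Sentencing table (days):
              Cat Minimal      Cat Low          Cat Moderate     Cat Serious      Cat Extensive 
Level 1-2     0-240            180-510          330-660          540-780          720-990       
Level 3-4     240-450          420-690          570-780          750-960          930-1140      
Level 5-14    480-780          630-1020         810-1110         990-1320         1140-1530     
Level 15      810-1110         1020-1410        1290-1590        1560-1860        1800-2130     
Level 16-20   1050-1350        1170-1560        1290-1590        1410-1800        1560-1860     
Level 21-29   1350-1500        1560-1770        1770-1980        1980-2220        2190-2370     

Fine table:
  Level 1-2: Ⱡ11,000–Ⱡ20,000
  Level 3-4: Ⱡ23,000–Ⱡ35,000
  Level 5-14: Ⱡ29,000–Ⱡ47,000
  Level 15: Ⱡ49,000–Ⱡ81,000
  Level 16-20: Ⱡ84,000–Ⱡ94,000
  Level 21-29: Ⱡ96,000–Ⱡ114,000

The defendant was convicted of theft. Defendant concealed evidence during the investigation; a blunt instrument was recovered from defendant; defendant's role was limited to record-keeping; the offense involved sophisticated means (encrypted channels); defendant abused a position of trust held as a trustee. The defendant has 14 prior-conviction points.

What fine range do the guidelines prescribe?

Ⱡ96,000–Ⱡ114,000

Base offense level for theft: 14.
A1 applies: 14 − 1 = 13.
A2 applies: 13 + 3 = 16.
A3 applies (level before this adjustment is 16 ≥ 11, so +3): 16 + 3 = 19.
A4 applies: 19 + 2 = 21.
A5 applies (level before this adjustment is 21 ≥ 17, so +4): 21 + 4 = 25.
Final offense level: 25.
Level 25 falls in the 21-29 band.
Fine table: Level 21-29 → Ⱡ96,000–Ⱡ114,000.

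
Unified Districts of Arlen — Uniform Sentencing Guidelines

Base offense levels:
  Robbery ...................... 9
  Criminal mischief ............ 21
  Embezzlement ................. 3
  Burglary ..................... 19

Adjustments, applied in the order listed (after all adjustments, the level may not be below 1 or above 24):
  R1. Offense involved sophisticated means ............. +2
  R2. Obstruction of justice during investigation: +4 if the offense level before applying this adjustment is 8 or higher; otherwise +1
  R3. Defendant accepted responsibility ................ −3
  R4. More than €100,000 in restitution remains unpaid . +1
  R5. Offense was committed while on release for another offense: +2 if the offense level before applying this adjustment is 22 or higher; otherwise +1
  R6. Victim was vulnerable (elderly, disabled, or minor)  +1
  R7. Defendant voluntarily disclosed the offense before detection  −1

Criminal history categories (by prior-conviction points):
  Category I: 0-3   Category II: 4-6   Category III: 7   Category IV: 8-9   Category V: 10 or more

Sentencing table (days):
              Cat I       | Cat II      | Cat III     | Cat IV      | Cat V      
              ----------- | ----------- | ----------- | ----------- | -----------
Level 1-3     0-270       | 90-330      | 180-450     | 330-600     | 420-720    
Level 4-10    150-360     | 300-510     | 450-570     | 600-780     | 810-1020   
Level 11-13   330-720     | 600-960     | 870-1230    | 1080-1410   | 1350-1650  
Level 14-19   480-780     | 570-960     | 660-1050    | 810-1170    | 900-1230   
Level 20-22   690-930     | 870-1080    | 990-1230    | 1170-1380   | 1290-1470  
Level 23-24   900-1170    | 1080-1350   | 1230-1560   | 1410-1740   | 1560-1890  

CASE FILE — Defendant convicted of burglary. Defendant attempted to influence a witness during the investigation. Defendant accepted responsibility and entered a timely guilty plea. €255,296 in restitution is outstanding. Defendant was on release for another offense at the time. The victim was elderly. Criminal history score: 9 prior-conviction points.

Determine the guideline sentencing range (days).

Base offense level for burglary: 19.
R2 applies (level before this adjustment is 19 ≥ 8, so +4): 19 + 4 = 23.
R3 applies: 23 − 3 = 20.
R4 applies: 20 + 1 = 21.
R5 applies (level before this adjustment is 21 < 22, so +1): 21 + 1 = 22.
R6 applies: 22 + 1 = 23.
Final offense level: 23.
Criminal history: 9 prior points → Category IV (8-9).
Level 23 falls in the 23-24 band.
Grid: Level 23-24 × Category IV = 1410-1740 days.

1410-1740 days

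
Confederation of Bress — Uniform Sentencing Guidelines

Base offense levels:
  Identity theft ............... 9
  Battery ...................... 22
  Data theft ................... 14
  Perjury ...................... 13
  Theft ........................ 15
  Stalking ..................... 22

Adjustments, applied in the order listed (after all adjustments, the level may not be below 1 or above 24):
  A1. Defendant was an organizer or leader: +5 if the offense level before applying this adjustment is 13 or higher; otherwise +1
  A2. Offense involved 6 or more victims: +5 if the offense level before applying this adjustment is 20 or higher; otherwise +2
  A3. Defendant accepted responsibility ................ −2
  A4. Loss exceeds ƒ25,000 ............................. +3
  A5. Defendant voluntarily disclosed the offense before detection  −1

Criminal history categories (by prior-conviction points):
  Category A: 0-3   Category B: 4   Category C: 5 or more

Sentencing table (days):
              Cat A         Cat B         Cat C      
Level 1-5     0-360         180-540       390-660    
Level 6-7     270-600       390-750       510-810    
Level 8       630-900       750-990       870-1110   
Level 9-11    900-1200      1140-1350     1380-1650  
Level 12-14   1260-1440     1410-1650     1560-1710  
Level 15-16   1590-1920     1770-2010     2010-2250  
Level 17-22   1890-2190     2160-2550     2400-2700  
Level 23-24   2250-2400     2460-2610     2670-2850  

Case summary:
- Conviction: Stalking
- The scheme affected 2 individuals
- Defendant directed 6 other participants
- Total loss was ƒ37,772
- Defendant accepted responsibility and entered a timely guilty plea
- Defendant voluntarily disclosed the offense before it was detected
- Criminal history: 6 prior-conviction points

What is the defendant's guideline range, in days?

Base offense level for stalking: 22.
A1 applies (level before this adjustment is 22 ≥ 13, so +5): 22 + 5 = 27.
A3 applies: 27 − 2 = 25.
A4 applies: 25 + 3 = 28.
A5 applies: 28 − 1 = 27.
Level 27 exceeds the maximum of 24; capped at 24.
Final offense level: 24.
Criminal history: 6 prior points → Category C (5+).
Level 24 falls in the 23-24 band.
Grid: Level 23-24 × Category C = 2670-2850 days.

2670-2850 days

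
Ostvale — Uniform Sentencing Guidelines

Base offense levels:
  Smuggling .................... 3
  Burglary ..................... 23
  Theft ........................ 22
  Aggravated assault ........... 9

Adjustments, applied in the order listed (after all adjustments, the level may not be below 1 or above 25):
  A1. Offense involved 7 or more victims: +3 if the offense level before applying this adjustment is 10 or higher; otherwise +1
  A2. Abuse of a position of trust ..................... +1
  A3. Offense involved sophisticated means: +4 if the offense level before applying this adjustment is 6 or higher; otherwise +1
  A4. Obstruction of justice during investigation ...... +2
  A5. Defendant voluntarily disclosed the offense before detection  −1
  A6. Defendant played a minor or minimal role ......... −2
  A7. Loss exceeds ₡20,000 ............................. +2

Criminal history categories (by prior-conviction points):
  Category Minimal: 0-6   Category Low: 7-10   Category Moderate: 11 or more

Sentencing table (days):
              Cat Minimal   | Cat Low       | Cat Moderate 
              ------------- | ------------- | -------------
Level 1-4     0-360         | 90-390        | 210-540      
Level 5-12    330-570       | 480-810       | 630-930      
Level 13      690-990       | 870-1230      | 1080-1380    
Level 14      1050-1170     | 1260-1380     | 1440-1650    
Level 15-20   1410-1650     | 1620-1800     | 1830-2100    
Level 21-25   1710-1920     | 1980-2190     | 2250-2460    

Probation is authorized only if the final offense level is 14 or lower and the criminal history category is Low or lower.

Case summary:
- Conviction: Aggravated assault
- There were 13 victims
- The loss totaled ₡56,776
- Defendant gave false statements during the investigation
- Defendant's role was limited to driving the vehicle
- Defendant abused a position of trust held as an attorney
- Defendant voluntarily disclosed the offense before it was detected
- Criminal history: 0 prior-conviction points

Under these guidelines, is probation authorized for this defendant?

Base offense level for aggravated assault: 9.
A1 applies (level before this adjustment is 9 < 10, so +1): 9 + 1 = 10.
A2 applies: 10 + 1 = 11.
A3 does not apply.
A4 applies: 11 + 2 = 13.
A5 applies: 13 − 1 = 12.
A6 applies: 12 − 2 = 10.
A7 applies: 10 + 2 = 12.
Final offense level: 12.
Criminal history: 0 prior points → Category Minimal (0-6).
Level 12 falls in the 5-12 band.
Grid: Level 5-12 × Category Minimal = 330-570 days.
Probation check: level 12 ≤ 14 and category Minimal ≤ Low → eligible.

Yes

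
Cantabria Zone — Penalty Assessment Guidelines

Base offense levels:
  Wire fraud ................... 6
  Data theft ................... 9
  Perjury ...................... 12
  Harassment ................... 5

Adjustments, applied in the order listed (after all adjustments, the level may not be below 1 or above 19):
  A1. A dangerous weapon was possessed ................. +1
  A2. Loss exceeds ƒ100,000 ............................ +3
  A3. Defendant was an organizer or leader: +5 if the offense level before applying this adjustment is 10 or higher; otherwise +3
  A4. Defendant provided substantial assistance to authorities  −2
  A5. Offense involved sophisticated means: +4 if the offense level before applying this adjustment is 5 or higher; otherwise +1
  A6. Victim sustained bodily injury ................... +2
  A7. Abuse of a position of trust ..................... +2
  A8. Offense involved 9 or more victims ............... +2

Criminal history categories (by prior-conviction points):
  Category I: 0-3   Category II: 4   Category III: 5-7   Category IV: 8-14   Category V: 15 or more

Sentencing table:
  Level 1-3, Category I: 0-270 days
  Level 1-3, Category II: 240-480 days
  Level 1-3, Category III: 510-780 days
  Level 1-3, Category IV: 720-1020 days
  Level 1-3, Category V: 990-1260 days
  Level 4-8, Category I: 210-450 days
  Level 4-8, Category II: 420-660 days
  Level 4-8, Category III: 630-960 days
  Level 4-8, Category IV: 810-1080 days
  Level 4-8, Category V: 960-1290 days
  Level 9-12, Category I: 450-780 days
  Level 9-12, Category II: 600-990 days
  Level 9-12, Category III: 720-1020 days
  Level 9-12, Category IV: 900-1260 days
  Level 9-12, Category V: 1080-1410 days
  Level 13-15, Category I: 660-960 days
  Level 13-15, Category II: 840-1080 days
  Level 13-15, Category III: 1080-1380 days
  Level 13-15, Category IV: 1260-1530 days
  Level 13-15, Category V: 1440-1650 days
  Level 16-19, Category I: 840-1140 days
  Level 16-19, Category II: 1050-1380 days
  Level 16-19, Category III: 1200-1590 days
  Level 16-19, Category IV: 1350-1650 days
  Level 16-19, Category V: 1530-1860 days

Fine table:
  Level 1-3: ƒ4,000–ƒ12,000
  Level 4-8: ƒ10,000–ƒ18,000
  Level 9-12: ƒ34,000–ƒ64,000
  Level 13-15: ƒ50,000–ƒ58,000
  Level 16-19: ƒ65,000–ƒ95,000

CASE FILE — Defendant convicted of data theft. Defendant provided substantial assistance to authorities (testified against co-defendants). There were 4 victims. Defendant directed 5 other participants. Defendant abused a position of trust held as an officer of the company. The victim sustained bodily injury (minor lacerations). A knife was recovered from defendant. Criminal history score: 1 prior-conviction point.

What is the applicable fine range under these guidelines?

ƒ65,000–ƒ95,000

Base offense level for data theft: 9.
A1 applies: 9 + 1 = 10.
A3 applies (level before this adjustment is 10 ≥ 10, so +5): 10 + 5 = 15.
A4 applies: 15 − 2 = 13.
A5 does not apply.
A6 applies: 13 + 2 = 15.
A7 applies: 15 + 2 = 17.
A8 does not apply.
Final offense level: 17.
Level 17 falls in the 16-19 band.
Fine table: Level 16-19 → ƒ65,000–ƒ95,000.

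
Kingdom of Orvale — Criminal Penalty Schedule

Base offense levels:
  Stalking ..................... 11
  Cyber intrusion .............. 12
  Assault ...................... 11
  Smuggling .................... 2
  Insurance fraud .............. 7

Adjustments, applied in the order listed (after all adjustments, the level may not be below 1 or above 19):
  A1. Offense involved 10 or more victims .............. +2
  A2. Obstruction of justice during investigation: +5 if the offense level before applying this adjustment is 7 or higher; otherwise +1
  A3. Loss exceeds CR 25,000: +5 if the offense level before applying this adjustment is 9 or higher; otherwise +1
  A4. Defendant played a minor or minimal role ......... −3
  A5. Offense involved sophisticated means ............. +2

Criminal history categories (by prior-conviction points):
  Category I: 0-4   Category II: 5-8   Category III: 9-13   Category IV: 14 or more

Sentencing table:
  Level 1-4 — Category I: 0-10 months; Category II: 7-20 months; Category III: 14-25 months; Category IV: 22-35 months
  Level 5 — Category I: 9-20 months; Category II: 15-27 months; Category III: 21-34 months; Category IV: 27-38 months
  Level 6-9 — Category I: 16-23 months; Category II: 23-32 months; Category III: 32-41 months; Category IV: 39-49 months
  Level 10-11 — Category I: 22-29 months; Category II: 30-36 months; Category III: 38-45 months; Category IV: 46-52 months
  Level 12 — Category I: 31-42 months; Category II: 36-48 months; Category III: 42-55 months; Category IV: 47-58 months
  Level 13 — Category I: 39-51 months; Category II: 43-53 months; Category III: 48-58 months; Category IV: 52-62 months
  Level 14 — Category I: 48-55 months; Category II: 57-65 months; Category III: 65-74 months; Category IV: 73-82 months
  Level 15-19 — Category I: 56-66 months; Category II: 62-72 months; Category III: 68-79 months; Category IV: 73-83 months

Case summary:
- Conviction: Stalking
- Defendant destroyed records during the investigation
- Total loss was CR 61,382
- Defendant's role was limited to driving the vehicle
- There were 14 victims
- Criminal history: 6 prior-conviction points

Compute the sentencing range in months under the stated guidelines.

Base offense level for stalking: 11.
A1 applies: 11 + 2 = 13.
A2 applies (level before this adjustment is 13 ≥ 7, so +5): 13 + 5 = 18.
A3 applies (level before this adjustment is 18 ≥ 9, so +5): 18 + 5 = 23.
A4 applies: 23 − 3 = 20.
A5 does not apply.
Level 20 exceeds the maximum of 19; capped at 19.
Final offense level: 19.
Criminal history: 6 prior points → Category II (5-8).
Level 19 falls in the 15-19 band.
Grid: Level 15-19 × Category II = 62-72 months.

62-72 months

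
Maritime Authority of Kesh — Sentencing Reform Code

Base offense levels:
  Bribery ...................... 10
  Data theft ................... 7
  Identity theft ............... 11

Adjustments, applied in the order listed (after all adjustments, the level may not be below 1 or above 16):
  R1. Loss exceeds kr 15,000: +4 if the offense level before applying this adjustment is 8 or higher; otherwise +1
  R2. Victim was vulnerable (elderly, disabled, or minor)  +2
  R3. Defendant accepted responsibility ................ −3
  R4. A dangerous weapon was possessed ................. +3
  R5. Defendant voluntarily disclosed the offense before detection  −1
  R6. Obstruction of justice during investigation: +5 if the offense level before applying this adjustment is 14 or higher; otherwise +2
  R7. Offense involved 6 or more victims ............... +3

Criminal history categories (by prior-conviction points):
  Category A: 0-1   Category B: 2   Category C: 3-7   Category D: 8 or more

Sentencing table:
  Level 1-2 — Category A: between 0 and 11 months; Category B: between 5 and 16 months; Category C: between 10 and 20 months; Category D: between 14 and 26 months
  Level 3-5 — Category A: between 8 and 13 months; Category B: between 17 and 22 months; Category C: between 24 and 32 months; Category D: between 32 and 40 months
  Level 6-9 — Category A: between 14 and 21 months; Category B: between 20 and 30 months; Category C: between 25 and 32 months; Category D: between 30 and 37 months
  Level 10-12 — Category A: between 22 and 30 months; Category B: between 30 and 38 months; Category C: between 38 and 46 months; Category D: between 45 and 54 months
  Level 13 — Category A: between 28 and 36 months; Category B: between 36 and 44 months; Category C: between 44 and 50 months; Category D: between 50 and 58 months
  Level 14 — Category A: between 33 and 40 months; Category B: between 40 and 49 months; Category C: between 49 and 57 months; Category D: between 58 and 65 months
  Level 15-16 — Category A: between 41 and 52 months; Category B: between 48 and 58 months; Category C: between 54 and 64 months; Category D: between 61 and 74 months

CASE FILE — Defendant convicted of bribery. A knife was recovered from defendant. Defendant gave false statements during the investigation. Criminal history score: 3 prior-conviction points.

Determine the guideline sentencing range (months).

54-64 months

Base offense level for bribery: 10.
R4 applies: 10 + 3 = 13.
R5 does not apply.
R6 applies (level before this adjustment is 13 < 14, so +2): 13 + 2 = 15.
R7 does not apply.
Final offense level: 15.
Criminal history: 3 prior points → Category C (3-7).
Level 15 falls in the 15-16 band.
Grid: Level 15-16 × Category C = 54-64 months.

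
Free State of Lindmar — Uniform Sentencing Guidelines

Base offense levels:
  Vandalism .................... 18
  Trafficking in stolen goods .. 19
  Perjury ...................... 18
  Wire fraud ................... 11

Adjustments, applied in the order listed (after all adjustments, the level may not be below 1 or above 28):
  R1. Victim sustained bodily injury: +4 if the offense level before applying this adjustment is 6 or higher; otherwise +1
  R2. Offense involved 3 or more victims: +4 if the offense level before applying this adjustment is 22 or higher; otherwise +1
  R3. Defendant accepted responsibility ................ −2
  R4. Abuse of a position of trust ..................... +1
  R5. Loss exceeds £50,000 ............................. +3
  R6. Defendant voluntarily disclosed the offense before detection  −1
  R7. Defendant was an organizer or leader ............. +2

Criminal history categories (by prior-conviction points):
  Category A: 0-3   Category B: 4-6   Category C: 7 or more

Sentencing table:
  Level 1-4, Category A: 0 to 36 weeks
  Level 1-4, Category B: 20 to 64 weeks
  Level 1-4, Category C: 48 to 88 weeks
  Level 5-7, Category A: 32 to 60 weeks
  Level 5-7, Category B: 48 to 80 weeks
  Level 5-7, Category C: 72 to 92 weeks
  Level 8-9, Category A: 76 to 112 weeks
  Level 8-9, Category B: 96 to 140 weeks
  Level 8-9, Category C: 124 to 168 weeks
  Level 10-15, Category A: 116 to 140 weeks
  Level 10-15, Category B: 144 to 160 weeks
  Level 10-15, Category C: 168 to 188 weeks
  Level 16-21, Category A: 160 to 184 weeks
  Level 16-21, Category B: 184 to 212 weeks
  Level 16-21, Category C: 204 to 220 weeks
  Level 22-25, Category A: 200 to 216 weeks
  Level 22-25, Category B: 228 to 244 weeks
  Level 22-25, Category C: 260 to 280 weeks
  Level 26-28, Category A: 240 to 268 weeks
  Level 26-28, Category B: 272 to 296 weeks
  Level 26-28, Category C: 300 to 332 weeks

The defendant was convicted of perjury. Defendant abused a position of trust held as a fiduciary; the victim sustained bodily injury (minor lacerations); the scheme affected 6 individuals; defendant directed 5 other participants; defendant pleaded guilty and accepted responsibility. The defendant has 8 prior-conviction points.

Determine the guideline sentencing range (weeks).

300-332 weeks

Base offense level for perjury: 18.
R1 applies (level before this adjustment is 18 ≥ 6, so +4): 18 + 4 = 22.
R2 applies (level before this adjustment is 22 ≥ 22, so +4): 22 + 4 = 26.
R3 applies: 26 − 2 = 24.
R4 applies: 24 + 1 = 25.
R5 does not apply.
R6 does not apply.
R7 applies: 25 + 2 = 27.
Final offense level: 27.
Criminal history: 8 prior points → Category C (7+).
Level 27 falls in the 26-28 band.
Grid: Level 26-28 × Category C = 300-332 weeks.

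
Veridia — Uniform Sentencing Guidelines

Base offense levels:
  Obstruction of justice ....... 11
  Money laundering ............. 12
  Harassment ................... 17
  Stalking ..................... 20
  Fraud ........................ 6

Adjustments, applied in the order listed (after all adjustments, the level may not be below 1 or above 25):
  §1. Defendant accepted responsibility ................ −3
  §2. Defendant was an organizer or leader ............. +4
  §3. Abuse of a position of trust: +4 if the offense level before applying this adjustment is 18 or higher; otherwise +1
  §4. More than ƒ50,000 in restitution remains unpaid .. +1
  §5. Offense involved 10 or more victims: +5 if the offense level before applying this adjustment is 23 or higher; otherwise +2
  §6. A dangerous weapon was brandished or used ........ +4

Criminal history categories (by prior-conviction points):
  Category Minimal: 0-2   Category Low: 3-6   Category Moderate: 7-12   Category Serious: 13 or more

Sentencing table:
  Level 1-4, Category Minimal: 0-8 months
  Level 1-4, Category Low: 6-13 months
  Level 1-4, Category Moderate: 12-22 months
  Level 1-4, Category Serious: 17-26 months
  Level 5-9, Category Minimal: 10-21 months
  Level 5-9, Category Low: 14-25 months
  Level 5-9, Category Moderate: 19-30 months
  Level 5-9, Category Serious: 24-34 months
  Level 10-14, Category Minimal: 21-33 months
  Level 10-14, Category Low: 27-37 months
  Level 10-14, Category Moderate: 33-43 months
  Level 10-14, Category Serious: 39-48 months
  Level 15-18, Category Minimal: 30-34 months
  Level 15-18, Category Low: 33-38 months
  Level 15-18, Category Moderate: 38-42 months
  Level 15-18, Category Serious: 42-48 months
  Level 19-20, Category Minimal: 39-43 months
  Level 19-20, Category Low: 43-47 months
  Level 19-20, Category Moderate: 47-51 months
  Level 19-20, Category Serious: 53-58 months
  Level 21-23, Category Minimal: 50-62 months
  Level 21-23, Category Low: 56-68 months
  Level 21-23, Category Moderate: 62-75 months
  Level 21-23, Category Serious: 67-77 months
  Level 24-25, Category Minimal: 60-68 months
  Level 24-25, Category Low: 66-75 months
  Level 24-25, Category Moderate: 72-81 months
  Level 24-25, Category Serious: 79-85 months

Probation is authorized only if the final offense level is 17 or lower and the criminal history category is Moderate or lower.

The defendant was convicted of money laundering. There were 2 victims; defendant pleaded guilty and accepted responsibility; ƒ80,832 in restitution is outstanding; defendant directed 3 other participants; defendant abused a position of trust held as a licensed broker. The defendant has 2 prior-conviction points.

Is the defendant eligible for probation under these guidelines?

Base offense level for money laundering: 12.
§1 applies: 12 − 3 = 9.
§2 applies: 9 + 4 = 13.
§3 applies (level before this adjustment is 13 < 18, so +1): 13 + 1 = 14.
§4 applies: 14 + 1 = 15.
§6 does not apply.
Final offense level: 15.
Criminal history: 2 prior points → Category Minimal (0-2).
Level 15 falls in the 15-18 band.
Grid: Level 15-18 × Category Minimal = 30-34 months.
Probation check: level 15 ≤ 17 and category Minimal ≤ Moderate → eligible.

Yes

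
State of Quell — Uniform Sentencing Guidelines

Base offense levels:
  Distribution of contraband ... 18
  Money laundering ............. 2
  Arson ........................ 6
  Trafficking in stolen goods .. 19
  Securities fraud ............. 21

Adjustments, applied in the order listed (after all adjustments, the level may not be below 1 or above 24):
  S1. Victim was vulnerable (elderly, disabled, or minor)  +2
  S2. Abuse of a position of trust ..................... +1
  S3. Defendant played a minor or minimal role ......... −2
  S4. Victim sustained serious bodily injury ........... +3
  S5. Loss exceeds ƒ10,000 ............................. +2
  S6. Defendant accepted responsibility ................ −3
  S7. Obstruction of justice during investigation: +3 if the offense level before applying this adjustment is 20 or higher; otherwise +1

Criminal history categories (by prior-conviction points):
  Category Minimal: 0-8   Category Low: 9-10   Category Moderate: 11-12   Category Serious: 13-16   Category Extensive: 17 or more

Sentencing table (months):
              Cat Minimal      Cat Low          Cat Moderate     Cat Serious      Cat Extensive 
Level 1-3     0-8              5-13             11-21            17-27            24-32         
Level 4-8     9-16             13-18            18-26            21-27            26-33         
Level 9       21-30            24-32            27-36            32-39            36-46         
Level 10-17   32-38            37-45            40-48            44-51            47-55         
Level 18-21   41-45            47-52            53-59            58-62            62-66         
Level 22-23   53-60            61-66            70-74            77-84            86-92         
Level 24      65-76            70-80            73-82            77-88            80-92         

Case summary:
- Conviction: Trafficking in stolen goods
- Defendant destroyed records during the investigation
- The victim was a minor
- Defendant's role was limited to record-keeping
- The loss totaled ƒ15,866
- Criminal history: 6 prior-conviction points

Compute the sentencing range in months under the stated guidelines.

65-76 months

Base offense level for trafficking in stolen goods: 19.
S1 applies: 19 + 2 = 21.
S2 does not apply.
S3 applies: 21 − 2 = 19.
S5 applies: 19 + 2 = 21.
S6 does not apply.
S7 applies (level before this adjustment is 21 ≥ 20, so +3): 21 + 3 = 24.
Final offense level: 24.
Criminal history: 6 prior points → Category Minimal (0-8).
Level 24 falls in the 24 band.
Grid: Level 24 × Category Minimal = 65-76 months.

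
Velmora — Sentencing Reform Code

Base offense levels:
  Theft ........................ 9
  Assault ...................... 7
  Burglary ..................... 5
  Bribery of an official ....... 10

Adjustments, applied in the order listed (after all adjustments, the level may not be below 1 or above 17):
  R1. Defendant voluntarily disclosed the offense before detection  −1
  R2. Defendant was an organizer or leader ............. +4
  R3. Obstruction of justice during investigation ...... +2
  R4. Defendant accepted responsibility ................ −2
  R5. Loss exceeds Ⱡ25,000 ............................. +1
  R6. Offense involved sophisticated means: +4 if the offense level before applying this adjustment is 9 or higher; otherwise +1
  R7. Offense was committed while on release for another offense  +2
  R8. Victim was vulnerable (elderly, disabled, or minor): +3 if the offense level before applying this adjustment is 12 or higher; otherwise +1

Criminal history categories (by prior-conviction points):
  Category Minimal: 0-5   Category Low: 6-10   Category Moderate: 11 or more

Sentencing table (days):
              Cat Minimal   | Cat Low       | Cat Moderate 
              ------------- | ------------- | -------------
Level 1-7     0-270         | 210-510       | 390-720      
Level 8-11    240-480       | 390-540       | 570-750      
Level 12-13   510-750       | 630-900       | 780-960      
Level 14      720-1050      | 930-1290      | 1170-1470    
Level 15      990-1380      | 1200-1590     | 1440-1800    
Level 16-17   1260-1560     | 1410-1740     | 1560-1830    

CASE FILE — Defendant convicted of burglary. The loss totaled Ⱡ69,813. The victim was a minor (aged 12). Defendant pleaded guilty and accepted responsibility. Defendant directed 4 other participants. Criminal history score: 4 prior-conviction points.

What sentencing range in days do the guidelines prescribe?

240-480 days

Base offense level for burglary: 5.
R2 applies: 5 + 4 = 9.
R4 applies: 9 − 2 = 7.
R5 applies: 7 + 1 = 8.
R6 does not apply.
R8 applies (level before this adjustment is 8 < 12, so +1): 8 + 1 = 9.
Final offense level: 9.
Criminal history: 4 prior points → Category Minimal (0-5).
Level 9 falls in the 8-11 band.
Grid: Level 8-11 × Category Minimal = 240-480 days.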